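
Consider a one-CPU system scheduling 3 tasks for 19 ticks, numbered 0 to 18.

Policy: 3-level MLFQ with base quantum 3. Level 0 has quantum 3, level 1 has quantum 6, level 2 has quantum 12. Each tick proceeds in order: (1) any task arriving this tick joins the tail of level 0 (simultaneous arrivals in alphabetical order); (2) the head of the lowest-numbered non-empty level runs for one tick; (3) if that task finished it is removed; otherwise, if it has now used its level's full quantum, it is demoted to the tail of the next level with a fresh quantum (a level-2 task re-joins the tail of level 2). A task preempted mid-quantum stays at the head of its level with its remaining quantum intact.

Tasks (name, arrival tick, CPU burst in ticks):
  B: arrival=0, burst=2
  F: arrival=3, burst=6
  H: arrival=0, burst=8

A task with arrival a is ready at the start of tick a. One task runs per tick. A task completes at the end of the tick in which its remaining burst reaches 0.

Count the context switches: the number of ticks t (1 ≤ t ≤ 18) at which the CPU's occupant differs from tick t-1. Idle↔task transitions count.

context switches = 5

t=0: L0/L1/L2 = BH/-/- → run B
t=1: L0/L1/L2 = BH/-/- → run B
t=2: L0/L1/L2 = H/-/- → run H
t=3: L0/L1/L2 = HF/-/- → run H
t=4: L0/L1/L2 = HF/-/- → run H
t=5: L0/L1/L2 = F/H/- → run F
t=6: L0/L1/L2 = F/H/- → run F
t=7: L0/L1/L2 = F/H/- → run F
t=8: L0/L1/L2 = -/HF/- → run H
t=9: L0/L1/L2 = -/HF/- → run H
t=10: L0/L1/L2 = -/HF/- → run H
t=11: L0/L1/L2 = -/HF/- → run H
t=12: L0/L1/L2 = -/HF/- → run H
t=13: L0/L1/L2 = -/F/- → run F
t=14: L0/L1/L2 = -/F/- → run F
t=15: L0/L1/L2 = -/F/- → run F
t=16: (idle)
t=17: (idle)
t=18: (idle)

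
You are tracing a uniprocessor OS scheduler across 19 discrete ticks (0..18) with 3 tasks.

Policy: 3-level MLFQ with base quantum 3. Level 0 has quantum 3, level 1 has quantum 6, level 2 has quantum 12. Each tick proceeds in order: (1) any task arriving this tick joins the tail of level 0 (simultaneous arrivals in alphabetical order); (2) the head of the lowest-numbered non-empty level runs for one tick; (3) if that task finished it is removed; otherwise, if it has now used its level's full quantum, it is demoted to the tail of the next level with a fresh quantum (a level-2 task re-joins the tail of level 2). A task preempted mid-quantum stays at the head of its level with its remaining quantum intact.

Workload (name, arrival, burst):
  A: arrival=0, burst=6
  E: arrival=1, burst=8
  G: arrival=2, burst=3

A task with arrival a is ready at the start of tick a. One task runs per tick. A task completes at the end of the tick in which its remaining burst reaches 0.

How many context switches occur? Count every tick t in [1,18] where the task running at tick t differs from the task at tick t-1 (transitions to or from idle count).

context switches = 5

t=0: L0/L1/L2 = A/-/- → run A
t=1: L0/L1/L2 = AE/-/- → run A
t=2: L0/L1/L2 = AEG/-/- → run A
t=3: L0/L1/L2 = EG/A/- → run E
t=4: L0/L1/L2 = EG/A/- → run E
t=5: L0/L1/L2 = EG/A/- → run E
t=6: L0/L1/L2 = G/AE/- → run G
t=7: L0/L1/L2 = G/AE/- → run G
t=8: L0/L1/L2 = G/AE/- → run G
t=9: L0/L1/L2 = -/AE/- → run A
t=10: L0/L1/L2 = -/AE/- → run A
t=11: L0/L1/L2 = -/AE/- → run A
t=12: L0/L1/L2 = -/E/- → run E
t=13: L0/L1/L2 = -/E/- → run E
t=14: L0/L1/L2 = -/E/- → run E
t=15: L0/L1/L2 = -/E/- → run E
t=16: L0/L1/L2 = -/E/- → run E
t=17: (idle)
t=18: (idle)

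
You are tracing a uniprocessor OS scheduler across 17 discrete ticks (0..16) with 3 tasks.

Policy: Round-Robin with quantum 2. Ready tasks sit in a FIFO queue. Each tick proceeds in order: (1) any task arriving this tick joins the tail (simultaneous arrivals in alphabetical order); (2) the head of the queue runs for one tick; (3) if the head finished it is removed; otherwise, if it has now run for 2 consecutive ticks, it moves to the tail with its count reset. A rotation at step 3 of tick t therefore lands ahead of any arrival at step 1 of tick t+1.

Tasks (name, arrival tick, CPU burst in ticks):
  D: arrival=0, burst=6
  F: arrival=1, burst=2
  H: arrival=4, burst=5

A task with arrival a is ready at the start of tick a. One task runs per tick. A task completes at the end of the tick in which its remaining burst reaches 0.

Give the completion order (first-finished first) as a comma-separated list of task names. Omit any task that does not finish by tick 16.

completion order = F, D, H

t=0: queue=[D] q_used=0 → run D
t=1: queue=[D,F] q_used=1 → run D
t=2: queue=[F,D] q_used=0 → run F
t=3: queue=[F,D] q_used=1 → run F
t=4: queue=[D,H] q_used=0 → run D
t=5: queue=[D,H] q_used=1 → run D
t=6: queue=[H,D] q_used=0 → run H
t=7: queue=[H,D] q_used=1 → run H
t=8: queue=[D,H] q_used=0 → run D
t=9: queue=[D,H] q_used=1 → run D
t=10: queue=[H] q_used=0 → run H
t=11: queue=[H] q_used=1 → run H
t=12: queue=[H] q_used=0 → run H
t=13: (idle)
t=14: (idle)
t=15: (idle)
t=16: (idle)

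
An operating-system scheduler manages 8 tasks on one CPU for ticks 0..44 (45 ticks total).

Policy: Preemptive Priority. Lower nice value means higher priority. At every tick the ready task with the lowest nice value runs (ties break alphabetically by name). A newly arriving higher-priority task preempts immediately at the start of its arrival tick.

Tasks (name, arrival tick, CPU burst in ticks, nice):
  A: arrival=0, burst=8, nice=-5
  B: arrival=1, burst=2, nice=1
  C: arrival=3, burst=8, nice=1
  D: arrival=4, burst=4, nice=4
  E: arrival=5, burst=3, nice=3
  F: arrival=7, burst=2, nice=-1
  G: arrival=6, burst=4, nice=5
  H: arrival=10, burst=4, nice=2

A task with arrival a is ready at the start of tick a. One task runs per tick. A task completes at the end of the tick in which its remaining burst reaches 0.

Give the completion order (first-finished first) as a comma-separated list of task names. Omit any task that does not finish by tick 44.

t=0: ready={A} → run A
t=1: ready={A,B} → run A
t=2: ready={A,B} → run A
t=3: ready={A,B,C} → run A
t=4: ready={A,B,C,D} → run A
t=5: ready={A,B,C,D,E} → run A
t=6: ready={A,B,C,D,E,G} → run A
t=7: ready={A,B,C,D,E,F,G} → run A
t=8: ready={B,C,D,E,F,G} → run F
t=9: ready={B,C,D,E,F,G} → run F
t=10: ready={B,C,D,E,G,H} → run B
t=11: ready={B,C,D,E,G,H} → run B
t=12: ready={C,D,E,G,H} → run C
t=13: ready={C,D,E,G,H} → run C
t=14: ready={C,D,E,G,H} → run C
t=15: ready={C,D,E,G,H} → run C
t=16: ready={C,D,E,G,H} → run C
t=17: ready={C,D,E,G,H} → run C
t=18: ready={C,D,E,G,H} → run C
t=19: ready={C,D,E,G,H} → run C
t=20: ready={D,E,G,H} → run H
t=21: ready={D,E,G,H} → run H
t=22: ready={D,E,G,H} → run H
t=23: ready={D,E,G,H} → run H
t=24: ready={D,E,G} → run E
t=25: ready={D,E,G} → run E
t=26: ready={D,E,G} → run E
t=27: ready={D,G} → run D
t=28: ready={D,G} → run D
t=29: ready={D,G} → run D
t=30: ready={D,G} → run D
t=31: ready={G} → run G
t=32: ready={G} → run G
t=33: ready={G} → run G
t=34: ready={G} → run G
t=35: (idle)
t=36: (idle)
t=37: (idle)
t=38: (idle)
t=39: (idle)
t=40: (idle)
t=41: (idle)
t=42: (idle)
t=43: (idle)
t=44: (idle)

completion order = A, F, B, C, H, E, D, G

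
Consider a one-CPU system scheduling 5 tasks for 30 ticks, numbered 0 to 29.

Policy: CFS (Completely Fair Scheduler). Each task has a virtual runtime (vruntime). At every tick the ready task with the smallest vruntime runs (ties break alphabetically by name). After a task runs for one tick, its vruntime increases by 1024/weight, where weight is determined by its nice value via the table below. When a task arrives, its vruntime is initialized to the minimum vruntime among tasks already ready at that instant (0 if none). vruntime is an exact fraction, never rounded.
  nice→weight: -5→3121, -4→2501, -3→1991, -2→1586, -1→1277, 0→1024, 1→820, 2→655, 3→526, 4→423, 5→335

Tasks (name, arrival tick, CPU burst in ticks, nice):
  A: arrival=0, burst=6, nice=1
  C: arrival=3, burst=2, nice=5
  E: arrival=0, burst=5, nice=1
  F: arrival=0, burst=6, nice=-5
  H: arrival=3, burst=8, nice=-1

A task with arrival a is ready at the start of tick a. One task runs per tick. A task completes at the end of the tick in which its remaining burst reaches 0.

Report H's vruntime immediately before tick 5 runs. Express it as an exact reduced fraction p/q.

vruntime(H, start of tick 5) = 1024/3121

t=0: vr[A=0 E=0 F=0] → run A
t=1: vr[A=256/205 E=0 F=0] → run E
t=2: vr[A=256/205 E=256/205 F=0] → run F
t=3: vr[A=256/205 C=1024/3121 E=256/205 F=1024/3121 H=1024/3121] → run C
t=4: vr[A=256/205 C=3538944/1045535 E=256/205 F=1024/3121 H=1024/3121] → run F
t=5: vr[A=256/205 C=3538944/1045535 E=256/205 F=2048/3121 H=1024/3121] → run H
t=6: vr[A=256/205 C=3538944/1045535 E=256/205 F=2048/3121 H=4503552/3985517] → run F
t=7: vr[A=256/205 C=3538944/1045535 E=256/205 F=3072/3121 H=4503552/3985517] → run F
t=8: vr[A=256/205 C=3538944/1045535 E=256/205 F=4096/3121 H=4503552/3985517] → run H
t=9: vr[A=256/205 C=3538944/1045535 E=256/205 F=4096/3121 H=7699456/3985517] → run A
t=10: vr[A=512/205 C=3538944/1045535 E=256/205 F=4096/3121 H=7699456/3985517] → run E
t=11: vr[A=512/205 C=3538944/1045535 E=512/205 F=4096/3121 H=7699456/3985517] → run F
t=12: vr[A=512/205 C=3538944/1045535 E=512/205 F=5120/3121 H=7699456/3985517] → run F
t=13: vr[A=512/205 C=3538944/1045535 E=512/205 H=7699456/3985517] → run H
t=14: vr[A=512/205 C=3538944/1045535 E=512/205 H=10895360/3985517] → run A
t=15: vr[A=768/205 C=3538944/1045535 E=512/205 H=10895360/3985517] → run E
t=16: vr[A=768/205 C=3538944/1045535 E=768/205 H=10895360/3985517] → run H
t=17: vr[A=768/205 C=3538944/1045535 E=768/205 H=14091264/3985517] → run C
t=18: vr[A=768/205 E=768/205 H=14091264/3985517] → run H
t=19: vr[A=768/205 E=768/205 H=17287168/3985517] → run A
t=20: vr[A=1024/205 E=768/205 H=17287168/3985517] → run E
t=21: vr[A=1024/205 E=1024/205 H=17287168/3985517] → run H
t=22: vr[A=1024/205 E=1024/205 H=20483072/3985517] → run A
t=23: vr[A=256/41 E=1024/205 H=20483072/3985517] → run E
t=24: vr[A=256/41 H=20483072/3985517] → run H
t=25: vr[A=256/41 H=23678976/3985517] → run H
t=26: vr[A=256/41] → run A
t=27: (idle)
t=28: (idle)
t=29: (idle)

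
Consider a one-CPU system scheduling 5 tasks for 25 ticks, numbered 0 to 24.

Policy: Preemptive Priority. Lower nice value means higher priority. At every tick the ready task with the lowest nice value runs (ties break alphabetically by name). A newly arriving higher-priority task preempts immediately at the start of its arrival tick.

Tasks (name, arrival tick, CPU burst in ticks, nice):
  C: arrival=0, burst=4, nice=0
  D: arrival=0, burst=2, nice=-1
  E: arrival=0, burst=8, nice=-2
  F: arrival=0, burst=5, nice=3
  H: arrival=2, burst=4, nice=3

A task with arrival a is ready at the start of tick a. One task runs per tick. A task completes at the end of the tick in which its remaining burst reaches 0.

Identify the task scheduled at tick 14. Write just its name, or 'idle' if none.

t=0: ready={C,D,E,F} → run E
t=1: ready={C,D,E,F} → run E
t=2: ready={C,D,E,F,H} → run E
t=3: ready={C,D,E,F,H} → run E
t=4: ready={C,D,E,F,H} → run E
t=5: ready={C,D,E,F,H} → run E
t=6: ready={C,D,E,F,H} → run E
t=7: ready={C,D,E,F,H} → run E
t=8: ready={C,D,F,H} → run D
t=9: ready={C,D,F,H} → run D
t=10: ready={C,F,H} → run C
t=11: ready={C,F,H} → run C
t=12: ready={C,F,H} → run C
t=13: ready={C,F,H} → run C
t=14: ready={F,H} → run F
t=15: ready={F,H} → run F
t=16: ready={F,H} → run F
t=17: ready={F,H} → run F
t=18: ready={F,H} → run F
t=19: ready={H} → run H
t=20: ready={H} → run H
t=21: ready={H} → run H
t=22: ready={H} → run H
t=23: (idle)
t=24: (idle)

running at tick 14 = F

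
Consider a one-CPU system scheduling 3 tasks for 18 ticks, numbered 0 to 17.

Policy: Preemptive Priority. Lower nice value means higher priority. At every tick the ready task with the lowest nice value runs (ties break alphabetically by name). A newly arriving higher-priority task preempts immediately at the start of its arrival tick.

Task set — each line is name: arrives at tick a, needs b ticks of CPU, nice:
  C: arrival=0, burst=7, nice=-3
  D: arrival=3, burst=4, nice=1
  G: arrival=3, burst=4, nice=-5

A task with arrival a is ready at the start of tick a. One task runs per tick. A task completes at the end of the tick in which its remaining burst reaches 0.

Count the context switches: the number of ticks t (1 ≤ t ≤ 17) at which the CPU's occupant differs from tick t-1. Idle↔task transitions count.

context switches = 4

t=0: ready={C} → run C
t=1: ready={C} → run C
t=2: ready={C} → run C
t=3: ready={C,D,G} → run G
t=4: ready={C,D,G} → run G
t=5: ready={C,D,G} → run G
t=6: ready={C,D,G} → run G
t=7: ready={C,D} → run C
t=8: ready={C,D} → run C
t=9: ready={C,D} → run C
t=10: ready={C,D} → run C
t=11: ready={D} → run D
t=12: ready={D} → run D
t=13: ready={D} → run D
t=14: ready={D} → run D
t=15: (idle)
t=16: (idle)
t=17: (idle)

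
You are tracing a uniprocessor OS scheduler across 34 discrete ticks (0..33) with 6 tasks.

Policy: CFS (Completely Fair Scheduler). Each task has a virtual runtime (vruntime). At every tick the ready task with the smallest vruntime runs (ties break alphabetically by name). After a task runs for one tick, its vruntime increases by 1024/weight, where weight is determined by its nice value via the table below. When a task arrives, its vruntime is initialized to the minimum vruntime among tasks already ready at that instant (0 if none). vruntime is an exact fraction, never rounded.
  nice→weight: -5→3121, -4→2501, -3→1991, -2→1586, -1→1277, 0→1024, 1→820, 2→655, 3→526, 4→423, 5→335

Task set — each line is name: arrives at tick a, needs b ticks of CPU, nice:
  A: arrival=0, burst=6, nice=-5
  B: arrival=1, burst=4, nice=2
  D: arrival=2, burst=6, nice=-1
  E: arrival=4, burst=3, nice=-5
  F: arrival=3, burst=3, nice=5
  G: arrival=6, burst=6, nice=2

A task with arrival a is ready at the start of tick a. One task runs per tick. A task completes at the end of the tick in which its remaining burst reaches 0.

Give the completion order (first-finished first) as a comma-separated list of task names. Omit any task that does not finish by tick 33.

t=0: vr[A=0] → run A
t=1: vr[A=1024/3121 B=1024/3121] → run A
t=2: vr[A=2048/3121 B=1024/3121 D=1024/3121] → run B
t=3: vr[A=2048/3121 B=3866624/2044255 D=1024/3121 F=1024/3121] → run D
t=4: vr[A=2048/3121 B=3866624/2044255 D=4503552/3985517 E=1024/3121 F=1024/3121] → run E
t=5: vr[A=2048/3121 B=3866624/2044255 D=4503552/3985517 E=2048/3121 F=1024/3121] → run F
t=6: vr[A=2048/3121 B=3866624/2044255 D=4503552/3985517 E=2048/3121 F=3538944/1045535 G=2048/3121] → run A
t=7: vr[A=3072/3121 B=3866624/2044255 D=4503552/3985517 E=2048/3121 F=3538944/1045535 G=2048/3121] → run E
t=8: vr[A=3072/3121 B=3866624/2044255 D=4503552/3985517 E=3072/3121 F=3538944/1045535 G=2048/3121] → run G
t=9: vr[A=3072/3121 B=3866624/2044255 D=4503552/3985517 E=3072/3121 F=3538944/1045535 G=4537344/2044255] → run A
t=10: vr[A=4096/3121 B=3866624/2044255 D=4503552/3985517 E=3072/3121 F=3538944/1045535 G=4537344/2044255] → run E
t=11: vr[A=4096/3121 B=3866624/2044255 D=4503552/3985517 F=3538944/1045535 G=4537344/2044255] → run D
t=12: vr[A=4096/3121 B=3866624/2044255 D=7699456/3985517 F=3538944/1045535 G=4537344/2044255] → run A
t=13: vr[A=5120/3121 B=3866624/2044255 D=7699456/3985517 F=3538944/1045535 G=4537344/2044255] → run A
t=14: vr[B=3866624/2044255 D=7699456/3985517 F=3538944/1045535 G=4537344/2044255] → run B
t=15: vr[B=7062528/2044255 D=7699456/3985517 F=3538944/1045535 G=4537344/2044255] → run D
t=16: vr[B=7062528/2044255 D=10895360/3985517 F=3538944/1045535 G=4537344/2044255] → run G
t=17: vr[B=7062528/2044255 D=10895360/3985517 F=3538944/1045535 G=7733248/2044255] → run D
t=18: vr[B=7062528/2044255 D=14091264/3985517 F=3538944/1045535 G=7733248/2044255] → run F
t=19: vr[B=7062528/2044255 D=14091264/3985517 F=6734848/1045535 G=7733248/2044255] → run B
t=20: vr[B=10258432/2044255 D=14091264/3985517 F=6734848/1045535 G=7733248/2044255] → run D
t=21: vr[B=10258432/2044255 D=17287168/3985517 F=6734848/1045535 G=7733248/2044255] → run G
t=22: vr[B=10258432/2044255 D=17287168/3985517 F=6734848/1045535 G=10929152/2044255] → run D
t=23: vr[B=10258432/2044255 F=6734848/1045535 G=10929152/2044255] → run B
t=24: vr[F=6734848/1045535 G=10929152/2044255] → run G
t=25: vr[F=6734848/1045535 G=14125056/2044255] → run F
t=26: vr[G=14125056/2044255] → run G
t=27: vr[G=3464192/408851] → run G
t=28: (idle)
t=29: (idle)
t=30: (idle)
t=31: (idle)
t=32: (idle)
t=33: (idle)

completion order = E, A, D, B, F, G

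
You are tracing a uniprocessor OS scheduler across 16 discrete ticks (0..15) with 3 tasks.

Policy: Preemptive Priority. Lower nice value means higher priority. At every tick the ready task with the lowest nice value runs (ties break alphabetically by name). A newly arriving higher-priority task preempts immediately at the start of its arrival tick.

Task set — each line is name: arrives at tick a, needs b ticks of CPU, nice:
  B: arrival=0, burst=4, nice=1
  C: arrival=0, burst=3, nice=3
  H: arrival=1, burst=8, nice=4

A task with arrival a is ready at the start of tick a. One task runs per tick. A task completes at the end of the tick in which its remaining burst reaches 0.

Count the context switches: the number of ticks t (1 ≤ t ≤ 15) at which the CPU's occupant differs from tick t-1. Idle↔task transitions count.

t=0: ready={B,C} → run B
t=1: ready={B,C,H} → run B
t=2: ready={B,C,H} → run B
t=3: ready={B,C,H} → run B
t=4: ready={C,H} → run C
t=5: ready={C,H} → run C
t=6: ready={C,H} → run C
t=7: ready={H} → run H
t=8: ready={H} → run H
t=9: ready={H} → run H
t=10: ready={H} → run H
t=11: ready={H} → run H
t=12: ready={H} → run H
t=13: ready={H} → run H
t=14: ready={H} → run H
t=15: (idle)

context switches = 3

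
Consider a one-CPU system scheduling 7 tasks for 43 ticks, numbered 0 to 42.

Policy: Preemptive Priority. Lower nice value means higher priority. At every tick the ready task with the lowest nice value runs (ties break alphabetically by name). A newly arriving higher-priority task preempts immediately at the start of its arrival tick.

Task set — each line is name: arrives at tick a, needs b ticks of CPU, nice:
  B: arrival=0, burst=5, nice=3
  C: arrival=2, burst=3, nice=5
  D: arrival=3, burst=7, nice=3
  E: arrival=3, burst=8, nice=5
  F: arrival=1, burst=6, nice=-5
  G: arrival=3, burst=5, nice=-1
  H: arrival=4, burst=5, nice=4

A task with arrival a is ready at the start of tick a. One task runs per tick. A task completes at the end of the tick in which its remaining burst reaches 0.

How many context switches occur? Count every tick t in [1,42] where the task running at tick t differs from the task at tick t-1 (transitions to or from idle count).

context switches = 8

t=0: ready={B} → run B
t=1: ready={B,F} → run F
t=2: ready={B,C,F} → run F
t=3: ready={B,C,D,E,F,G} → run F
t=4: ready={B,C,D,E,F,G,H} → run F
t=5: ready={B,C,D,E,F,G,H} → run F
t=6: ready={B,C,D,E,F,G,H} → run F
t=7: ready={B,C,D,E,G,H} → run G
t=8: ready={B,C,D,E,G,H} → run G
t=9: ready={B,C,D,E,G,H} → run G
t=10: ready={B,C,D,E,G,H} → run G
t=11: ready={B,C,D,E,G,H} → run G
t=12: ready={B,C,D,E,H} → run B
t=13: ready={B,C,D,E,H} → run B
t=14: ready={B,C,D,E,H} → run B
t=15: ready={B,C,D,E,H} → run B
t=16: ready={C,D,E,H} → run D
t=17: ready={C,D,E,H} → run D
t=18: ready={C,D,E,H} → run D
t=19: ready={C,D,E,H} → run D
t=20: ready={C,D,E,H} → run D
t=21: ready={C,D,E,H} → run D
t=22: ready={C,D,E,H} → run D
t=23: ready={C,E,H} → run H
t=24: ready={C,E,H} → run H
t=25: ready={C,E,H} → run H
t=26: ready={C,E,H} → run H
t=27: ready={C,E,H} → run H
t=28: ready={C,E} → run C
t=29: ready={C,E} → run C
t=30: ready={C,E} → run C
t=31: ready={E} → run E
t=32: ready={E} → run E
t=33: ready={E} → run E
t=34: ready={E} → run E
t=35: ready={E} → run E
t=36: ready={E} → run E
t=37: ready={E} → run E
t=38: ready={E} → run E
t=39: (idle)
t=40: (idle)
t=41: (idle)
t=42: (idle)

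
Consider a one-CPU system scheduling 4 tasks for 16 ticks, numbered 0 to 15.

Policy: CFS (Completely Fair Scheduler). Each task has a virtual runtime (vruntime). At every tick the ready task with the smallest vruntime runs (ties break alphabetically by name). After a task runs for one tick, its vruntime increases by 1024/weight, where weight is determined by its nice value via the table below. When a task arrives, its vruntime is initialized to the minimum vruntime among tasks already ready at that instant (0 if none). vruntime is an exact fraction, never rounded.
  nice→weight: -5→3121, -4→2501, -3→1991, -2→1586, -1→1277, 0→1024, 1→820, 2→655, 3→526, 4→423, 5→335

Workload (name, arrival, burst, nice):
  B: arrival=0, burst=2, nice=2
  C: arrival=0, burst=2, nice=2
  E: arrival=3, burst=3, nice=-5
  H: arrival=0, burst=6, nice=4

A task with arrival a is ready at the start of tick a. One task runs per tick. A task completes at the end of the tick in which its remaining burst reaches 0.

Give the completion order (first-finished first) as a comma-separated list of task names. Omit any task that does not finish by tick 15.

t=0: vr[B=0 C=0 H=0] → run B
t=1: vr[B=1024/655 C=0 H=0] → run C
t=2: vr[B=1024/655 C=1024/655 H=0] → run H
t=3: vr[B=1024/655 C=1024/655 E=1024/655 H=1024/423] → run B
t=4: vr[C=1024/655 E=1024/655 H=1024/423] → run C
t=5: vr[E=1024/655 H=1024/423] → run E
t=6: vr[E=3866624/2044255 H=1024/423] → run E
t=7: vr[E=4537344/2044255 H=1024/423] → run E
t=8: vr[H=1024/423] → run H
t=9: vr[H=2048/423] → run H
t=10: vr[H=1024/141] → run H
t=11: vr[H=4096/423] → run H
t=12: vr[H=5120/423] → run H
t=13: (idle)
t=14: (idle)
t=15: (idle)

completion order = B, C, E, H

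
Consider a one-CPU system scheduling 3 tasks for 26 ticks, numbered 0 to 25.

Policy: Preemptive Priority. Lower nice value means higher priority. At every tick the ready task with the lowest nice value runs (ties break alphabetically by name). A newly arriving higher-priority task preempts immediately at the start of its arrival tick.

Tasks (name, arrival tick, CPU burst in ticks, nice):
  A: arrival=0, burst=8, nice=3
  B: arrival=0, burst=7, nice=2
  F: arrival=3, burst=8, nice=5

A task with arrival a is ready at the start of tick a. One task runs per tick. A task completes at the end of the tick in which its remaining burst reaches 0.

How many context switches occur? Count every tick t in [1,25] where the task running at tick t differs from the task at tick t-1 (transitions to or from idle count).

t=0: ready={A,B} → run B
t=1: ready={A,B} → run B
t=2: ready={A,B} → run B
t=3: ready={A,B,F} → run B
t=4: ready={A,B,F} → run B
t=5: ready={A,B,F} → run B
t=6: ready={A,B,F} → run B
t=7: ready={A,F} → run A
t=8: ready={A,F} → run A
t=9: ready={A,F} → run A
t=10: ready={A,F} → run A
t=11: ready={A,F} → run A
t=12: ready={A,F} → run A
t=13: ready={A,F} → run A
t=14: ready={A,F} → run A
t=15: ready={F} → run F
t=16: ready={F} → run F
t=17: ready={F} → run F
t=18: ready={F} → run F
t=19: ready={F} → run F
t=20: ready={F} → run F
t=21: ready={F} → run F
t=22: ready={F} → run F
t=23: (idle)
t=24: (idle)
t=25: (idle)

context switches = 3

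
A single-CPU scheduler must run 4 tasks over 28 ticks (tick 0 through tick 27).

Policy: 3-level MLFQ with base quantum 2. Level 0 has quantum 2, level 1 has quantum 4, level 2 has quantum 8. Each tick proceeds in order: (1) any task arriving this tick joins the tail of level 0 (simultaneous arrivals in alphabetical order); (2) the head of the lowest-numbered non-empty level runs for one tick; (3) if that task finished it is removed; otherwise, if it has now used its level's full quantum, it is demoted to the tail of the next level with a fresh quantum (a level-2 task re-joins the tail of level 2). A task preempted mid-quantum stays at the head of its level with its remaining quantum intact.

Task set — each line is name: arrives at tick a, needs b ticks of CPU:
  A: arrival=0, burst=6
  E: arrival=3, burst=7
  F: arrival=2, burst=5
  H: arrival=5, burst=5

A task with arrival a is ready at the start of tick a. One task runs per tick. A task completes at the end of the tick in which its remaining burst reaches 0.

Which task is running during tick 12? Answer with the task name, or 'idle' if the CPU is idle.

running at tick 12 = F

t=0: L0/L1/L2 = A/-/- → run A
t=1: L0/L1/L2 = A/-/- → run A
t=2: L0/L1/L2 = F/A/- → run F
t=3: L0/L1/L2 = FE/A/- → run F
t=4: L0/L1/L2 = E/AF/- → run E
t=5: L0/L1/L2 = EH/AF/- → run E
t=6: L0/L1/L2 = H/AFE/- → run H
t=7: L0/L1/L2 = H/AFE/- → run H
t=8: L0/L1/L2 = -/AFEH/- → run A
t=9: L0/L1/L2 = -/AFEH/- → run A
t=10: L0/L1/L2 = -/AFEH/- → run A
t=11: L0/L1/L2 = -/AFEH/- → run A
t=12: L0/L1/L2 = -/FEH/- → run F
t=13: L0/L1/L2 = -/FEH/- → run F
t=14: L0/L1/L2 = -/FEH/- → run F
t=15: L0/L1/L2 = -/EH/- → run E
t=16: L0/L1/L2 = -/EH/- → run E
t=17: L0/L1/L2 = -/EH/- → run E
t=18: L0/L1/L2 = -/EH/- → run E
t=19: L0/L1/L2 = -/H/E → run H
t=20: L0/L1/L2 = -/H/E → run H
t=21: L0/L1/L2 = -/H/E → run H
t=22: L0/L1/L2 = -/-/E → run E
t=23: (idle)
t=24: (idle)
t=25: (idle)
t=26: (idle)
t=27: (idle)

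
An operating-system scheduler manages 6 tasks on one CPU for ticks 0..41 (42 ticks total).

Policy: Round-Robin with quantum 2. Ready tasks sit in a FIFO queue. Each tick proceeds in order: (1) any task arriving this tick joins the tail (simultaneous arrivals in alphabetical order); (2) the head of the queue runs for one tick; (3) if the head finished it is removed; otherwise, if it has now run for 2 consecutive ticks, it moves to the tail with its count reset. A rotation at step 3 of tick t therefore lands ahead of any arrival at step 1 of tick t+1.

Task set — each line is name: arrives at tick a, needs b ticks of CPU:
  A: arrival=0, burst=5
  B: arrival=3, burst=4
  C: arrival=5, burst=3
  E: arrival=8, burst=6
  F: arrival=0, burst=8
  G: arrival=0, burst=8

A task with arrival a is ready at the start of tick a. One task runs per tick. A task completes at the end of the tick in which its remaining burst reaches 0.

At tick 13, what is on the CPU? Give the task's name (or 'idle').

running at tick 13 = C

t=0: queue=[A,F,G] q_used=0 → run A
t=1: queue=[A,F,G] q_used=1 → run A
t=2: queue=[F,G,A] q_used=0 → run F
t=3: queue=[F,G,A,B] q_used=1 → run F
t=4: queue=[G,A,B,F] q_used=0 → run G
t=5: queue=[G,A,B,F,C] q_used=1 → run G
t=6: queue=[A,B,F,C,G] q_used=0 → run A
t=7: queue=[A,B,F,C,G] q_used=1 → run A
t=8: queue=[B,F,C,G,A,E] q_used=0 → run B
t=9: queue=[B,F,C,G,A,E] q_used=1 → run B
t=10: queue=[F,C,G,A,E,B] q_used=0 → run F
t=11: queue=[F,C,G,A,E,B] q_used=1 → run F
t=12: queue=[C,G,A,E,B,F] q_used=0 → run C
t=13: queue=[C,G,A,E,B,F] q_used=1 → run C
t=14: queue=[G,A,E,B,F,C] q_used=0 → run G
t=15: queue=[G,A,E,B,F,C] q_used=1 → run G
t=16: queue=[A,E,B,F,C,G] q_used=0 → run A
t=17: queue=[E,B,F,C,G] q_used=0 → run E
t=18: queue=[E,B,F,C,G] q_used=1 → run E
t=19: queue=[B,F,C,G,E] q_used=0 → run B
t=20: queue=[B,F,C,G,E] q_used=1 → run B
t=21: queue=[F,C,G,E] q_used=0 → run F
t=22: queue=[F,C,G,E] q_used=1 → run F
t=23: queue=[C,G,E,F] q_used=0 → run C
t=24: queue=[G,E,F] q_used=0 → run G
t=25: queue=[G,E,F] q_used=1 → run G
t=26: queue=[E,F,G] q_used=0 → run E
t=27: queue=[E,F,G] q_used=1 → run E
t=28: queue=[F,G,E] q_used=0 → run F
t=29: queue=[F,G,E] q_used=1 → run F
t=30: queue=[G,E] q_used=0 → run G
t=31: queue=[G,E] q_used=1 → run G
t=32: queue=[E] q_used=0 → run E
t=33: queue=[E] q_used=1 → run E
t=34: (idle)
t=35: (idle)
t=36: (idle)
t=37: (idle)
t=38: (idle)
t=39: (idle)
t=40: (idle)
t=41: (idle)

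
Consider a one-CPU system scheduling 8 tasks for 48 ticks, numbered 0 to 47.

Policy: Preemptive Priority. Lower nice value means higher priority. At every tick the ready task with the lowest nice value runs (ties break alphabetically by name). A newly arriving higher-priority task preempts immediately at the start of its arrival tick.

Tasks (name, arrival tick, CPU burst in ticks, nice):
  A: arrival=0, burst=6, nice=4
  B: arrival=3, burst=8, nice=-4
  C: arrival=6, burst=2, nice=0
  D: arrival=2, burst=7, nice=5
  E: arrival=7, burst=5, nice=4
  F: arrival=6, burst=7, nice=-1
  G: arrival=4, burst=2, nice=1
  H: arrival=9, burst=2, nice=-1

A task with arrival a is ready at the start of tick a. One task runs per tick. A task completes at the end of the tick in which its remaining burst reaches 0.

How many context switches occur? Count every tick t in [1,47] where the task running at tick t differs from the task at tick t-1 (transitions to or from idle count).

context switches = 9

t=0: ready={A} → run A
t=1: ready={A} → run A
t=2: ready={A,D} → run A
t=3: ready={A,B,D} → run B
t=4: ready={A,B,D,G} → run B
t=5: ready={A,B,D,G} → run B
t=6: ready={A,B,C,D,F,G} → run B
t=7: ready={A,B,C,D,E,F,G} → run B
t=8: ready={A,B,C,D,E,F,G} → run B
t=9: ready={A,B,C,D,E,F,G,H} → run B
t=10: ready={A,B,C,D,E,F,G,H} → run B
t=11: ready={A,C,D,E,F,G,H} → run F
t=12: ready={A,C,D,E,F,G,H} → run F
t=13: ready={A,C,D,E,F,G,H} → run F
t=14: ready={A,C,D,E,F,G,H} → run F
t=15: ready={A,C,D,E,F,G,H} → run F
t=16: ready={A,C,D,E,F,G,H} → run F
t=17: ready={A,C,D,E,F,G,H} → run F
t=18: ready={A,C,D,E,G,H} → run H
t=19: ready={A,C,D,E,G,H} → run H
t=20: ready={A,C,D,E,G} → run C
t=21: ready={A,C,D,E,G} → run C
t=22: ready={A,D,E,G} → run G
t=23: ready={A,D,E,G} → run G
t=24: ready={A,D,E} → run A
t=25: ready={A,D,E} → run A
t=26: ready={A,D,E} → run A
t=27: ready={D,E} → run E
t=28: ready={D,E} → run E
t=29: ready={D,E} → run E
t=30: ready={D,E} → run E
t=31: ready={D,E} → run E
t=32: ready={D} → run D
t=33: ready={D} → run D
t=34: ready={D} → run D
t=35: ready={D} → run D
t=36: ready={D} → run D
t=37: ready={D} → run D
t=38: ready={D} → run D
t=39: (idle)
t=40: (idle)
t=41: (idle)
t=42: (idle)
t=43: (idle)
t=44: (idle)
t=45: (idle)
t=46: (idle)
t=47: (idle)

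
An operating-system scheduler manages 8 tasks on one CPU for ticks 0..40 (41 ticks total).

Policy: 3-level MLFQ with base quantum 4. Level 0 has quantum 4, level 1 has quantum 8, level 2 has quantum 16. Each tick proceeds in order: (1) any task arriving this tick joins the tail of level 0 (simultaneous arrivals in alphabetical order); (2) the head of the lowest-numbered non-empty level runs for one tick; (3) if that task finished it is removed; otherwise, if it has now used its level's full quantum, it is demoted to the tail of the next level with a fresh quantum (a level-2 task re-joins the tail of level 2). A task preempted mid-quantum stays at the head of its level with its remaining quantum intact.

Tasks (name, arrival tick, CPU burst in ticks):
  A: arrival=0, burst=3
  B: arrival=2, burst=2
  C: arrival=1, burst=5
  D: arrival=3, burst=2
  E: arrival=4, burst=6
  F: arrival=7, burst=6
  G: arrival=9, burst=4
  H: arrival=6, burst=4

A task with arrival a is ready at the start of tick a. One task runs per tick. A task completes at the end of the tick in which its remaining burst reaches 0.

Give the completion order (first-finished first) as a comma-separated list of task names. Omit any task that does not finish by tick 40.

t=0: L0/L1/L2 = A/-/- → run A
t=1: L0/L1/L2 = AC/-/- → run A
t=2: L0/L1/L2 = ACB/-/- → run A
t=3: L0/L1/L2 = CBD/-/- → run C
t=4: L0/L1/L2 = CBDE/-/- → run C
t=5: L0/L1/L2 = CBDE/-/- → run C
t=6: L0/L1/L2 = CBDEH/-/- → run C
t=7: L0/L1/L2 = BDEHF/C/- → run B
t=8: L0/L1/L2 = BDEHF/C/- → run B
t=9: L0/L1/L2 = DEHFG/C/- → run D
t=10: L0/L1/L2 = DEHFG/C/- → run D
t=11: L0/L1/L2 = EHFG/C/- → run E
t=12: L0/L1/L2 = EHFG/C/- → run E
t=13: L0/L1/L2 = EHFG/C/- → run E
t=14: L0/L1/L2 = EHFG/C/- → run E
t=15: L0/L1/L2 = HFG/CE/- → run H
t=16: L0/L1/L2 = HFG/CE/- → run H
t=17: L0/L1/L2 = HFG/CE/- → run H
t=18: L0/L1/L2 = HFG/CE/- → run H
t=19: L0/L1/L2 = FG/CE/- → run F
t=20: L0/L1/L2 = FG/CE/- → run F
t=21: L0/L1/L2 = FG/CE/- → run F
t=22: L0/L1/L2 = FG/CE/- → run F
t=23: L0/L1/L2 = G/CEF/- → run G
t=24: L0/L1/L2 = G/CEF/- → run G
t=25: L0/L1/L2 = G/CEF/- → run G
t=26: L0/L1/L2 = G/CEF/- → run G
t=27: L0/L1/L2 = -/CEF/- → run C
t=28: L0/L1/L2 = -/EF/- → run E
t=29: L0/L1/L2 = -/EF/- → run E
t=30: L0/L1/L2 = -/F/- → run F
t=31: L0/L1/L2 = -/F/- → run F
t=32: (idle)
t=33: (idle)
t=34: (idle)
t=35: (idle)
t=36: (idle)
t=37: (idle)
t=38: (idle)
t=39: (idle)
t=40: (idle)

completion order = A, B, D, H, G, C, E, F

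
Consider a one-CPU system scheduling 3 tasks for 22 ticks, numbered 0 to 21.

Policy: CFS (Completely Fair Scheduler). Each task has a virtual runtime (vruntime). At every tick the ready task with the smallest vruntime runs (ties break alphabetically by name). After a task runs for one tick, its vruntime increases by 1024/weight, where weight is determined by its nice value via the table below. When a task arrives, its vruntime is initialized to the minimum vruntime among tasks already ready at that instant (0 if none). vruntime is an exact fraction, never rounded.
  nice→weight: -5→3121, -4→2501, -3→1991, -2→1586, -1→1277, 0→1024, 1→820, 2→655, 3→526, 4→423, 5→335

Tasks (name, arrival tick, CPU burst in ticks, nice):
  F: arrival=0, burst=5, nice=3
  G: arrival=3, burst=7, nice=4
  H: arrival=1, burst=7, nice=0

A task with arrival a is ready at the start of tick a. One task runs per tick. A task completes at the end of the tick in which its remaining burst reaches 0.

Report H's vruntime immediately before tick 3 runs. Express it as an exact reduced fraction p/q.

t=0: vr[F=0] → run F
t=1: vr[F=512/263 H=512/263] → run F
t=2: vr[F=1024/263 H=512/263] → run H
t=3: vr[F=1024/263 G=775/263 H=775/263] → run G
t=4: vr[F=1024/263 G=597137/111249 H=775/263] → run H
t=5: vr[F=1024/263 G=597137/111249 H=1038/263] → run F
t=6: vr[F=1536/263 G=597137/111249 H=1038/263] → run H
t=7: vr[F=1536/263 G=597137/111249 H=1301/263] → run H
t=8: vr[F=1536/263 G=597137/111249 H=1564/263] → run G
t=9: vr[F=1536/263 G=866449/111249 H=1564/263] → run F
t=10: vr[F=2048/263 G=866449/111249 H=1564/263] → run H
t=11: vr[F=2048/263 G=866449/111249 H=1827/263] → run H
t=12: vr[F=2048/263 G=866449/111249 H=2090/263] → run F
t=13: vr[G=866449/111249 H=2090/263] → run G
t=14: vr[G=378587/37083 H=2090/263] → run H
t=15: vr[G=378587/37083] → run G
t=16: vr[G=1405073/111249] → run G
t=17: vr[G=1674385/111249] → run G
t=18: vr[G=647899/37083] → run G
t=19: (idle)
t=20: (idle)
t=21: (idle)

vruntime(H, start of tick 3) = 775/263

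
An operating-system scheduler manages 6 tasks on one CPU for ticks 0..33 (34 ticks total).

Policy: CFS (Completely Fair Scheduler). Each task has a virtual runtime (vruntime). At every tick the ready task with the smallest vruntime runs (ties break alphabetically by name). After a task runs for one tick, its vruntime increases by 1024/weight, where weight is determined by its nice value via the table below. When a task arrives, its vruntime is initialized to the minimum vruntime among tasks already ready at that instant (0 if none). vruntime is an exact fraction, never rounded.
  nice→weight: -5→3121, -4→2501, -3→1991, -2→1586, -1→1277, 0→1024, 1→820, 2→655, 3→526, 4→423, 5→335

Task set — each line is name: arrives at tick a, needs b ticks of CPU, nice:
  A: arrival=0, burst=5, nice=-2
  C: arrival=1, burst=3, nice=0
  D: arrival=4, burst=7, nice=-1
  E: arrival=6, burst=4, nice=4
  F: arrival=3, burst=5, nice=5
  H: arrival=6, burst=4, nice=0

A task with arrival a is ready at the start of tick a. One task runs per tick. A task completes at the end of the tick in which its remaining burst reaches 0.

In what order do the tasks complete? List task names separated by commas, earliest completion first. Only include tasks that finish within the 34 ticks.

t=0: vr[A=0] → run A
t=1: vr[A=512/793 C=512/793] → run A
t=2: vr[A=1024/793 C=512/793] → run C
t=3: vr[A=1024/793 C=1305/793 F=1024/793] → run A
t=4: vr[A=1536/793 C=1305/793 D=1024/793 F=1024/793] → run D
t=5: vr[A=1536/793 C=1305/793 D=2119680/1012661 F=1024/793] → run F
t=6: vr[A=1536/793 C=1305/793 D=2119680/1012661 E=1305/793 F=1155072/265655 H=1305/793] → run C
t=7: vr[A=1536/793 C=2098/793 D=2119680/1012661 E=1305/793 F=1155072/265655 H=1305/793] → run E
t=8: vr[A=1536/793 C=2098/793 D=2119680/1012661 E=1364047/335439 F=1155072/265655 H=1305/793] → run H
t=9: vr[A=1536/793 C=2098/793 D=2119680/1012661 E=1364047/335439 F=1155072/265655 H=2098/793] → run A
t=10: vr[A=2048/793 C=2098/793 D=2119680/1012661 E=1364047/335439 F=1155072/265655 H=2098/793] → run D
t=11: vr[A=2048/793 C=2098/793 D=2931712/1012661 E=1364047/335439 F=1155072/265655 H=2098/793] → run A
t=12: vr[C=2098/793 D=2931712/1012661 E=1364047/335439 F=1155072/265655 H=2098/793] → run C
t=13: vr[D=2931712/1012661 E=1364047/335439 F=1155072/265655 H=2098/793] → run H
t=14: vr[D=2931712/1012661 E=1364047/335439 F=1155072/265655 H=2891/793] → run D
t=15: vr[D=3743744/1012661 E=1364047/335439 F=1155072/265655 H=2891/793] → run H
t=16: vr[D=3743744/1012661 E=1364047/335439 F=1155072/265655 H=3684/793] → run D
t=17: vr[D=4555776/1012661 E=1364047/335439 F=1155072/265655 H=3684/793] → run E
t=18: vr[D=4555776/1012661 E=2176079/335439 F=1155072/265655 H=3684/793] → run F
t=19: vr[D=4555776/1012661 E=2176079/335439 F=1967104/265655 H=3684/793] → run D
t=20: vr[D=5367808/1012661 E=2176079/335439 F=1967104/265655 H=3684/793] → run H
t=21: vr[D=5367808/1012661 E=2176079/335439 F=1967104/265655] → run D
t=22: vr[D=6179840/1012661 E=2176079/335439 F=1967104/265655] → run D
t=23: vr[E=2176079/335439 F=1967104/265655] → run E
t=24: vr[E=996037/111813 F=1967104/265655] → run F
t=25: vr[E=996037/111813 F=2779136/265655] → run E
t=26: vr[F=2779136/265655] → run F
t=27: vr[F=3591168/265655] → run F
t=28: (idle)
t=29: (idle)
t=30: (idle)
t=31: (idle)
t=32: (idle)
t=33: (idle)

completion order = A, C, H, D, E, F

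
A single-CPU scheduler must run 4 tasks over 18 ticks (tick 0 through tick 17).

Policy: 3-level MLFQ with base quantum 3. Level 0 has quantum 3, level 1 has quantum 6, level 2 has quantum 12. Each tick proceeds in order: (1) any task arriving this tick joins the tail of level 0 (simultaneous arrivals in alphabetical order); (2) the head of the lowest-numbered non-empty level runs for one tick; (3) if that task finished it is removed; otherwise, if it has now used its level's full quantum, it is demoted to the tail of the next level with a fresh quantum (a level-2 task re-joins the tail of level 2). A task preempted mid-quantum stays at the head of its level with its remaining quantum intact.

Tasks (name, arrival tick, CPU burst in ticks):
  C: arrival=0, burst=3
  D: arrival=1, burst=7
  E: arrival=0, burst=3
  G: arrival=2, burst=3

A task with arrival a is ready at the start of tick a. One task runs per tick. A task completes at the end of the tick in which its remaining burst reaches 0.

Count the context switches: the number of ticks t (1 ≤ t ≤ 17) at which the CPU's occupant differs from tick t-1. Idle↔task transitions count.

t=0: L0/L1/L2 = CE/-/- → run C
t=1: L0/L1/L2 = CED/-/- → run C
t=2: L0/L1/L2 = CEDG/-/- → run C
t=3: L0/L1/L2 = EDG/-/- → run E
t=4: L0/L1/L2 = EDG/-/- → run E
t=5: L0/L1/L2 = EDG/-/- → run E
t=6: L0/L1/L2 = DG/-/- → run D
t=7: L0/L1/L2 = DG/-/- → run D
t=8: L0/L1/L2 = DG/-/- → run D
t=9: L0/L1/L2 = G/D/- → run G
t=10: L0/L1/L2 = G/D/- → run G
t=11: L0/L1/L2 = G/D/- → run G
t=12: L0/L1/L2 = -/D/- → run D
t=13: L0/L1/L2 = -/D/- → run D
t=14: L0/L1/L2 = -/D/- → run D
t=15: L0/L1/L2 = -/D/- → run D
t=16: (idle)
t=17: (idle)

context switches = 5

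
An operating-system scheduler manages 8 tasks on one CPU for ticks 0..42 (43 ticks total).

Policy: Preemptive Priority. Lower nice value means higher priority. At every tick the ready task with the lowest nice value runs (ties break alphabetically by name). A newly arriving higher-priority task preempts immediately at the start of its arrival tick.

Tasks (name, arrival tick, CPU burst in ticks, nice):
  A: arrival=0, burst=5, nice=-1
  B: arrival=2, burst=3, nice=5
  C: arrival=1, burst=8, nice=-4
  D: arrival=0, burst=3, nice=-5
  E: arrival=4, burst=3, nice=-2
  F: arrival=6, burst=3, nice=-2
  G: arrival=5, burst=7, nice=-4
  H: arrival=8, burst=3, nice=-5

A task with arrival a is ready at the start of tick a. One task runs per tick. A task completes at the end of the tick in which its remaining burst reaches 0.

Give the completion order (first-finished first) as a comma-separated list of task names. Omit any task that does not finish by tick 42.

t=0: ready={A,D} → run D
t=1: ready={A,C,D} → run D
t=2: ready={A,B,C,D} → run D
t=3: ready={A,B,C} → run C
t=4: ready={A,B,C,E} → run C
t=5: ready={A,B,C,E,G} → run C
t=6: ready={A,B,C,E,F,G} → run C
t=7: ready={A,B,C,E,F,G} → run C
t=8: ready={A,B,C,E,F,G,H} → run H
t=9: ready={A,B,C,E,F,G,H} → run H
t=10: ready={A,B,C,E,F,G,H} → run H
t=11: ready={A,B,C,E,F,G} → run C
t=12: ready={A,B,C,E,F,G} → run C
t=13: ready={A,B,C,E,F,G} → run C
t=14: ready={A,B,E,F,G} → run G
t=15: ready={A,B,E,F,G} → run G
t=16: ready={A,B,E,F,G} → run G
t=17: ready={A,B,E,F,G} → run G
t=18: ready={A,B,E,F,G} → run G
t=19: ready={A,B,E,F,G} → run G
t=20: ready={A,B,E,F,G} → run G
t=21: ready={A,B,E,F} → run E
t=22: ready={A,B,E,F} → run E
t=23: ready={A,B,E,F} → run E
t=24: ready={A,B,F} → run F
t=25: ready={A,B,F} → run F
t=26: ready={A,B,F} → run F
t=27: ready={A,B} → run A
t=28: ready={A,B} → run A
t=29: ready={A,B} → run A
t=30: ready={A,B} → run A
t=31: ready={A,B} → run A
t=32: ready={B} → run B
t=33: ready={B} → run B
t=34: ready={B} → run B
t=35: (idle)
t=36: (idle)
t=37: (idle)
t=38: (idle)
t=39: (idle)
t=40: (idle)
t=41: (idle)
t=42: (idle)

completion order = D, H, C, G, E, F, A, B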